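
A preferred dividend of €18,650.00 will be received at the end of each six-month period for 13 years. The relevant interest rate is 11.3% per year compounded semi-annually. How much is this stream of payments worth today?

This is an ordinary annuity: 26 payments of €18,650.00 at the end of each six-month period.
Periodic rate r = 0.113/2 per half-year; n is counted in half-years.
PV = PMT × [(1 − (1+r)^−n)/r] = 18,650 × [1 − (1+r)^−26] / r = €251,016.38

€251,016.38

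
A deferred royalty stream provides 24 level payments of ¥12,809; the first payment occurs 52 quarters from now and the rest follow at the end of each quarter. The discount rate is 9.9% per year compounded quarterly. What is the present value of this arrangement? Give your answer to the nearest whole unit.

¥66,022

Ordinary annuity of 24 payments, first payment at period 52.
Periodic rate r = 0.099/4 per quarter; n is counted in quarters.
The ordinary-annuity PV formula values the stream one period before the first payment (period 51); discount that back 51 periods:
PV₀ = 12,809 × [1 − (1+r)^−24] / r × (1+r)^−51 = ¥66,022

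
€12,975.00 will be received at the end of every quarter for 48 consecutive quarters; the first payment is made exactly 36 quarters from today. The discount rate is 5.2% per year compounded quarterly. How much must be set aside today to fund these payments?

€293,438.38

Ordinary annuity of 48 payments, first payment at period 36.
Periodic rate r = 0.052/4 per quarter; n is counted in quarters.
The ordinary-annuity PV formula values the stream one period before the first payment (period 35); discount that back 35 periods:
PV₀ = 12,975 × [1 − (1+r)^−48] / r × (1+r)^−35 = €293,438.38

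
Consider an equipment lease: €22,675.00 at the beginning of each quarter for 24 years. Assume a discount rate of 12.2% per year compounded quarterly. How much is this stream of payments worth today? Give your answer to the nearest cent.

€723,293.56

This is an annuity due: 96 payments of €22,675.00 at the beginning of each quarter.
Periodic rate r = 0.122/4 per quarter; n is counted in quarters.
PV = PMT × [(1 − (1+r)^−n)/r] × (1+r) = 22,675 × [1 − (1+r)^−96] / r × (1+r) = €723,293.56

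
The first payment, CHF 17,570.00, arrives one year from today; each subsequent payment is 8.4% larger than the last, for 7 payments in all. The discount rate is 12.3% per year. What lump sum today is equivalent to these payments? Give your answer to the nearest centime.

Periodic rate r = 0.123 per year.
Growing ordinary annuity: PV = PMT₁ × [1 − ((1+g)/(1+r))^n] / (r − g) = 17,570 × [1 − ((1+0.084)/(1+r))^7] / (r − 0.084) = CHF 98,746.84.

CHF 98,746.84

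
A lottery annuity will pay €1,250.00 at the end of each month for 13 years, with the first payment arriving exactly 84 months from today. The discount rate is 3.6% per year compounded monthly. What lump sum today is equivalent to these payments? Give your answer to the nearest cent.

€121,304.84

Ordinary annuity of 156 payments, first payment at period 84.
Periodic rate r = 0.036/12 per month; n is counted in months.
The ordinary-annuity PV formula values the stream one period before the first payment (period 83); discount that back 83 periods:
PV₀ = 1,250 × [1 − (1+r)^−156] / r × (1+r)^−83 = €121,304.84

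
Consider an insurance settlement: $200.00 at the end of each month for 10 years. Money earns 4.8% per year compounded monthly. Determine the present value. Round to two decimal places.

This is an ordinary annuity: 120 payments of $200.00 at the end of each month.
Periodic rate r = 0.048/12 per month; n is counted in months.
PV = PMT × [(1 − (1+r)^−n)/r] = 200 × [1 − (1+r)^−120] / r = $19,031.19

$19,031.19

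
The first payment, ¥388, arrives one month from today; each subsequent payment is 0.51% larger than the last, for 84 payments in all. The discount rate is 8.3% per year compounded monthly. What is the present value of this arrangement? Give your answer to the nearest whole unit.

¥30,060

Periodic rate r = 0.083/12 per month; n is counted in months.
Growing ordinary annuity: PV = PMT₁ × [1 − ((1+g)/(1+r))^n] / (r − g) = 388 × [1 − ((1+0.0051)/(1+r))^84] / (r − 0.0051) = ¥30,060.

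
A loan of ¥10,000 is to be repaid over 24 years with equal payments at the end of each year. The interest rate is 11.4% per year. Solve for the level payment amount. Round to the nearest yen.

¥1,232

Level ordinary annuity; solve PV = PMT × [(1 − (1+r)^−n)/r] for PMT.
Periodic rate r = 0.114 per year.
With n = 24: PMT = 10,000 / ([(1 − (1+r)^−n)/r]) = ¥1,232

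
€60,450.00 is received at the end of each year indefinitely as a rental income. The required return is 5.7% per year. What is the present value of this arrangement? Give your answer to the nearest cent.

€1,060,526.32

Periodic rate r = 0.057 per year.
Level perpetuity: PV = PMT / r = 60,450 / (0.057) = €1,060,526.32.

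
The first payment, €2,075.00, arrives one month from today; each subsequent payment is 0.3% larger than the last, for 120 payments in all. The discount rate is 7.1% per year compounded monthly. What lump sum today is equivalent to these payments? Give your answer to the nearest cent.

€209,314.03

Periodic rate r = 0.071/12 per month; n is counted in months.
Growing ordinary annuity: PV = PMT₁ × [1 − ((1+g)/(1+r))^n] / (r − g) = 2,075 × [1 − ((1+0.003)/(1+r))^120] / (r − 0.003) = €209,314.03.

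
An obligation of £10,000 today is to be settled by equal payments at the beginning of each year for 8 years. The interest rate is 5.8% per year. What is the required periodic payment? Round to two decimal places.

£1,510.05

Level annuity due; solve PV = PMT × [(1 − (1+r)^−n)/r] × (1+r) for PMT.
Periodic rate r = 0.058 per year.
With n = 8: PMT = 10,000 / ([(1 − (1+r)^−n)/r] × (1+r)) = £1,510.05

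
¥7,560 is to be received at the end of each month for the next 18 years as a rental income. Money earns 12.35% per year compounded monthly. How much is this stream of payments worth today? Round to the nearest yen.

This is an ordinary annuity: 216 payments of ¥7,560 at the end of each month.
Periodic rate r = 0.1235/12 per month; n is counted in months.
PV = PMT × [(1 − (1+r)^−n)/r] = 7,560 × [1 − (1+r)^−216] / r = ¥654,123

¥654,123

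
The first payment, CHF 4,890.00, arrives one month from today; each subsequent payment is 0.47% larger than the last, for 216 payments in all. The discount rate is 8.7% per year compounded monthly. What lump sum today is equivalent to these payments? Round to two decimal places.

Periodic rate r = 0.087/12 per month; n is counted in months.
Growing ordinary annuity: PV = PMT₁ × [1 − ((1+g)/(1+r))^n] / (r − g) = 4,890 × [1 − ((1+0.0047)/(1+r))^216] / (r − 0.0047) = CHF 808,523.48.

CHF 808,523.48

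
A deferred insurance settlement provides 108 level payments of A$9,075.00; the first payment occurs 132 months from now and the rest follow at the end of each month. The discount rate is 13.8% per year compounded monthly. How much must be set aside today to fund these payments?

Ordinary annuity of 108 payments, first payment at period 132.
Periodic rate r = 0.138/12 per month; n is counted in months.
The ordinary-annuity PV formula values the stream one period before the first payment (period 131); discount that back 131 periods:
PV₀ = 9,075 × [1 − (1+r)^−108] / r × (1+r)^−131 = A$125,126.55

A$125,126.55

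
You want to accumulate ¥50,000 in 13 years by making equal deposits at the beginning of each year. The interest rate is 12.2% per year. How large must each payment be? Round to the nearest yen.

¥1,569

Level annuity due; solve FV = PMT × [((1+r)^n − 1)/r] × (1+r) for PMT.
Periodic rate r = 0.122 per year.
With n = 13: PMT = 50,000 / ([((1+r)^n − 1)/r] × (1+r)) = ¥1,569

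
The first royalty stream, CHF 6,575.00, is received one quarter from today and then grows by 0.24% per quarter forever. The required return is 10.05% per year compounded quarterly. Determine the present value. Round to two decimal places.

CHF 289,328.93

Periodic rate r = 0.1005/4 per quarter.
Growing perpetuity (Gordon): PV = PMT₁ / (r − g) = 6,575 / (r − 0.0024) = CHF 289,328.93.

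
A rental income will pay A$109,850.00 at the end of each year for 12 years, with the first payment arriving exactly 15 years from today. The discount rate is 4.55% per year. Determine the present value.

A$535,734.34

Ordinary annuity of 12 payments, first payment at period 15.
Periodic rate r = 0.0455 per year.
The ordinary-annuity PV formula values the stream one period before the first payment (period 14); discount that back 14 periods:
PV₀ = 109,850 × [1 − (1+r)^−12] / r × (1+r)^−14 = A$535,734.34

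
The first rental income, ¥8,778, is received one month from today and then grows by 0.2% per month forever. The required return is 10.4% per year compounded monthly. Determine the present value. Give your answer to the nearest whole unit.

¥1,316,700

Periodic rate r = 0.104/12 per month.
Growing perpetuity (Gordon): PV = PMT₁ / (r − g) = 8,778 / (r − 0.002) = ¥1,316,700.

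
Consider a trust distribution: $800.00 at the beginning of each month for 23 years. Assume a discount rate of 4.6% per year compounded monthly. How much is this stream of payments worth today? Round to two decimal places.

$136,622.11

This is an annuity due: 276 payments of $800.00 at the beginning of each month.
Periodic rate r = 0.046/12 per month; n is counted in months.
PV = PMT × [(1 − (1+r)^−n)/r] × (1+r) = 800 × [1 − (1+r)^−276] / r × (1+r) = $136,622.11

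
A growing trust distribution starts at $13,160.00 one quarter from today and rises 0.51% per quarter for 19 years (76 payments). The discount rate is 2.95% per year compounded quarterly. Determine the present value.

Periodic rate r = 0.0295/4 per quarter; n is counted in quarters.
Growing ordinary annuity: PV = PMT₁ × [1 − ((1+g)/(1+r))^n] / (r − g) = 13,160 × [1 − ((1+0.0051)/(1+r))^76] / (r − 0.0051) = $913,253.34.

$913,253.34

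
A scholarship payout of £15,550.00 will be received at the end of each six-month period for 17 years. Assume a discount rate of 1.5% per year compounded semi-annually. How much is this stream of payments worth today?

This is an ordinary annuity: 34 payments of £15,550.00 at the end of each six-month period.
Periodic rate r = 0.015/2 per half-year; n is counted in half-years.
PV = PMT × [(1 − (1+r)^−n)/r] = 15,550 × [1 − (1+r)^−34] / r = £465,143.67

£465,143.67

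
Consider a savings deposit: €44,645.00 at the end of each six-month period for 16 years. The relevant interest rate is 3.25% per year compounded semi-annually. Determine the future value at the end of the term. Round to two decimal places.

This is an ordinary annuity: 32 deposits of €44,645.00 at the end of each six-month period.
Periodic rate r = 0.0325/2 per half-year; n is counted in half-years.
FV = PMT × [((1+r)^n − 1)/r] = 44,645 × [(1+r)^32 − 1] / r = €1,854,517.08

€1,854,517.08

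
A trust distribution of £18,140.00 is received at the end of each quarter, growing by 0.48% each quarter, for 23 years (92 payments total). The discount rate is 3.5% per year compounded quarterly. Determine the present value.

£1,391,451.13

Periodic rate r = 0.035/4 per quarter; n is counted in quarters.
Growing ordinary annuity: PV = PMT₁ × [1 − ((1+g)/(1+r))^n] / (r − g) = 18,140 × [1 − ((1+0.0048)/(1+r))^92] / (r − 0.0048) = £1,391,451.13.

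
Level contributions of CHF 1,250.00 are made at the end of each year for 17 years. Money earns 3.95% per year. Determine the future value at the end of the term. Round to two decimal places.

This is an ordinary annuity: 17 deposits of CHF 1,250.00 at the end of each year.
Periodic rate r = 0.0395 per year.
FV = PMT × [((1+r)^n − 1)/r] = 1,250 × [(1+r)^17 − 1] / r = CHF 29,494.98

CHF 29,494.98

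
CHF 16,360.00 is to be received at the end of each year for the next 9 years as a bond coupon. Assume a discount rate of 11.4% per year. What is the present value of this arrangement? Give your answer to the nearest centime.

This is an ordinary annuity: 9 payments of CHF 16,360.00 at the end of each year.
Periodic rate r = 0.114 per year.
PV = PMT × [(1 − (1+r)^−n)/r] = 16,360 × [1 − (1+r)^−9] / r = CHF 89,194.78

CHF 89,194.78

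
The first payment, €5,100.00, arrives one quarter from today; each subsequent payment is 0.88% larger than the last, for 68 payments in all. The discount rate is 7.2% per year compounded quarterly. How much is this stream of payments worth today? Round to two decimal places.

Periodic rate r = 0.072/4 per quarter; n is counted in quarters.
Growing ordinary annuity: PV = PMT₁ × [1 − ((1+g)/(1+r))^n] / (r − g) = 5,100 × [1 − ((1+0.0088)/(1+r))^68] / (r − 0.0088) = €255,342.83.

€255,342.83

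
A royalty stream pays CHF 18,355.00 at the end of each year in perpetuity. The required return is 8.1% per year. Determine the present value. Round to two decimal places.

Periodic rate r = 0.081 per year.
Level perpetuity: PV = PMT / r = 18,355 / (0.081) = CHF 226,604.94.

CHF 226,604.94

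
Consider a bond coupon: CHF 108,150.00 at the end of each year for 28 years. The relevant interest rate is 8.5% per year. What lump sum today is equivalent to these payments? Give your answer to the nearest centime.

CHF 1,142,761.91

This is an ordinary annuity: 28 payments of CHF 108,150.00 at the end of each year.
Periodic rate r = 0.085 per year.
PV = PMT × [(1 − (1+r)^−n)/r] = 108,150 × [1 − (1+r)^−28] / r = CHF 1,142,761.91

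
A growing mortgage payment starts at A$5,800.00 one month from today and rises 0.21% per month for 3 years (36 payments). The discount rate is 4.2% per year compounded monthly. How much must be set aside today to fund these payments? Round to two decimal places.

A$203,071.18

Periodic rate r = 0.042/12 per month; n is counted in months.
Growing ordinary annuity: PV = PMT₁ × [1 − ((1+g)/(1+r))^n] / (r − g) = 5,800 × [1 − ((1+0.0021)/(1+r))^36] / (r − 0.0021) = A$203,071.18.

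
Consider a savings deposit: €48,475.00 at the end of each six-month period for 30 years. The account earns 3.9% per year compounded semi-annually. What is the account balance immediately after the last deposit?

€5,433,953.60

This is an ordinary annuity: 60 deposits of €48,475.00 at the end of each six-month period.
Periodic rate r = 0.039/2 per half-year; n is counted in half-years.
FV = PMT × [((1+r)^n − 1)/r] = 48,475 × [(1+r)^60 − 1] / r = €5,433,953.60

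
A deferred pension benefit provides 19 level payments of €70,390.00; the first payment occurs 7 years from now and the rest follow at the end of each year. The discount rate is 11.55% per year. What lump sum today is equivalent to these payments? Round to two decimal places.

€276,663.88

Ordinary annuity of 19 payments, first payment at period 7.
Periodic rate r = 0.1155 per year.
The ordinary-annuity PV formula values the stream one period before the first payment (period 6); discount that back 6 periods:
PV₀ = 70,390 × [1 − (1+r)^−19] / r × (1+r)^−6 = €276,663.88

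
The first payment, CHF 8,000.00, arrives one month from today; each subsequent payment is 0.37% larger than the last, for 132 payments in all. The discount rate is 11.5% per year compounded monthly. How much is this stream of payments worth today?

Periodic rate r = 0.115/12 per month; n is counted in months.
Growing ordinary annuity: PV = PMT₁ × [1 − ((1+g)/(1+r))^n] / (r − g) = 8,000 × [1 − ((1+0.0037)/(1+r))^132] / (r − 0.0037) = CHF 731,110.58.

CHF 731,110.58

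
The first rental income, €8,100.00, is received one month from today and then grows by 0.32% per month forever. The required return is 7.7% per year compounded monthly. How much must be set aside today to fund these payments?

Periodic rate r = 0.077/12 per month.
Growing perpetuity (Gordon): PV = PMT₁ / (r − g) = 8,100 / (r − 0.0032) = €2,518,134.72.

€2,518,134.72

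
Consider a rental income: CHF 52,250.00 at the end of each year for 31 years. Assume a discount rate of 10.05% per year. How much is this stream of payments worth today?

CHF 493,193.27

This is an ordinary annuity: 31 payments of CHF 52,250.00 at the end of each year.
Periodic rate r = 0.1005 per year.
PV = PMT × [(1 − (1+r)^−n)/r] = 52,250 × [1 − (1+r)^−31] / r = CHF 493,193.27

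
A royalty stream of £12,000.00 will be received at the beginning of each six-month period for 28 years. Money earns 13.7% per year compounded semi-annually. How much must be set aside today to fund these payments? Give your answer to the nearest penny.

This is an annuity due: 56 payments of £12,000.00 at the beginning of each six-month period.
Periodic rate r = 0.137/2 per half-year; n is counted in half-years.
PV = PMT × [(1 − (1+r)^−n)/r] × (1+r) = 12,000 × [1 − (1+r)^−56] / r × (1+r) = £182,602.21

£182,602.21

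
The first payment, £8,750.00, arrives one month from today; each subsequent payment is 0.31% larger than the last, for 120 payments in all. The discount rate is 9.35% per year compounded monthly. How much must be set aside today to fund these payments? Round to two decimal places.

£799,647.36

Periodic rate r = 0.0935/12 per month; n is counted in months.
Growing ordinary annuity: PV = PMT₁ × [1 − ((1+g)/(1+r))^n] / (r − g) = 8,750 × [1 − ((1+0.0031)/(1+r))^120] / (r − 0.0031) = £799,647.36.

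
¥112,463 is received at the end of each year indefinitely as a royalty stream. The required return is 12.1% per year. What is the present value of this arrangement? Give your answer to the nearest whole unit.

Periodic rate r = 0.121 per year.
Level perpetuity: PV = PMT / r = 112,463 / (0.121) = ¥929,446.

¥929,446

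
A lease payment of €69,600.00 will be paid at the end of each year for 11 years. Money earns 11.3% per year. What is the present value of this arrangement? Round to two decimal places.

This is an ordinary annuity: 11 payments of €69,600.00 at the end of each year.
Periodic rate r = 0.113 per year.
PV = PMT × [(1 − (1+r)^−n)/r] = 69,600 × [1 − (1+r)^−11] / r = €426,221.93

€426,221.93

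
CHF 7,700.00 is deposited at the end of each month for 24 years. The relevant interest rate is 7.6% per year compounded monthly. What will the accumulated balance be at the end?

This is an ordinary annuity: 288 deposits of CHF 7,700.00 at the end of each month.
Periodic rate r = 0.076/12 per month; n is counted in months.
FV = PMT × [((1+r)^n − 1)/r] = 7,700 × [(1+r)^288 − 1] / r = CHF 6,274,758.16

CHF 6,274,758.16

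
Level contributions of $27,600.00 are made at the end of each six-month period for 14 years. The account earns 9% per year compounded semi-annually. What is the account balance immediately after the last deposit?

$1,490,216.00

This is an ordinary annuity: 28 deposits of $27,600.00 at the end of each six-month period.
Periodic rate r = 0.09/2 per half-year; n is counted in half-years.
FV = PMT × [((1+r)^n − 1)/r] = 27,600 × [(1+r)^28 − 1] / r = $1,490,216.00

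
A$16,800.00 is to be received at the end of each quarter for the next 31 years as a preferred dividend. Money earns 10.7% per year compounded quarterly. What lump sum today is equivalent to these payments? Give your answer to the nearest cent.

This is an ordinary annuity: 124 payments of A$16,800.00 at the end of each quarter.
Periodic rate r = 0.107/4 per quarter; n is counted in quarters.
PV = PMT × [(1 − (1+r)^−n)/r] = 16,800 × [1 − (1+r)^−124] / r = A$604,249.20

A$604,249.20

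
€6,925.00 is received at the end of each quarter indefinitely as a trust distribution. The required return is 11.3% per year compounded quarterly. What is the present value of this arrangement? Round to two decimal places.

€245,132.74

Periodic rate r = 0.113/4 per quarter.
Level perpetuity: PV = PMT / r = 6,925 / (0.113/4) = €245,132.74.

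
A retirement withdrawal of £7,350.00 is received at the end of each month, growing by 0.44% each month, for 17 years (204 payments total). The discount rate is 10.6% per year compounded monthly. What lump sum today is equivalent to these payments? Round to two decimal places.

Periodic rate r = 0.106/12 per month; n is counted in months.
Growing ordinary annuity: PV = PMT₁ × [1 − ((1+g)/(1+r))^n] / (r − g) = 7,350 × [1 − ((1+0.0044)/(1+r))^204] / (r − 0.0044) = £982,803.96.

£982,803.96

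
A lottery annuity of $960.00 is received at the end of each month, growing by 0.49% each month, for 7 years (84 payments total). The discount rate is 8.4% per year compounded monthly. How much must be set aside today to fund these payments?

$73,527.93

Periodic rate r = 0.084/12 per month; n is counted in months.
Growing ordinary annuity: PV = PMT₁ × [1 − ((1+g)/(1+r))^n] / (r − g) = 960 × [1 − ((1+0.0049)/(1+r))^84] / (r − 0.0049) = $73,527.93.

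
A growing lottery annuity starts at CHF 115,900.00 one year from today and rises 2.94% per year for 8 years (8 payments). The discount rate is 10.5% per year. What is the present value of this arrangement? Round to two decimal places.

Periodic rate r = 0.105 per year.
Growing ordinary annuity: PV = PMT₁ × [1 − ((1+g)/(1+r))^n] / (r − g) = 115,900 × [1 − ((1+0.0294)/(1+r))^8] / (r − 0.0294) = CHF 663,434.35.

CHF 663,434.35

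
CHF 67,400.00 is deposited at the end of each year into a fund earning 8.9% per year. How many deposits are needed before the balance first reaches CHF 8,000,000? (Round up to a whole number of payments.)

29 payments

Periodic rate r = 0.089 per year.
Ordinary annuity FV: 8,000,000 = 67,400 × [((1+r)^n − 1)/r].
(1+r)^n = 1 + 8,000,000 × r / 67,400, so n = ln(1 + 8,000,000·r/67,400) / ln(1+r) = 28.71.
Round up to a whole number of payments: n = 29.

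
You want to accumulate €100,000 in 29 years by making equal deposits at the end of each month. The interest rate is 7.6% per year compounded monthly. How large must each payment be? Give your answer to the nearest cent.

€79.18

Level ordinary annuity; solve FV = PMT × [((1+r)^n − 1)/r] for PMT.
Periodic rate r = 0.076/12 per month; n is counted in months.
With n = 348: PMT = 100,000 / ([((1+r)^n − 1)/r]) = €79.18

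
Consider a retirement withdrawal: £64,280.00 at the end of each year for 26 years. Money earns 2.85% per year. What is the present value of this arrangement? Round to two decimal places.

This is an ordinary annuity: 26 payments of £64,280.00 at the end of each year.
Periodic rate r = 0.0285 per year.
PV = PMT × [(1 − (1+r)^−n)/r] = 64,280 × [1 − (1+r)^−26] / r = £1,169,214.80

£1,169,214.80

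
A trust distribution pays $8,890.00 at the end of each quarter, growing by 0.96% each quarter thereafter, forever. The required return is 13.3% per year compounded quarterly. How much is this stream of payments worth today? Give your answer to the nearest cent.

Periodic rate r = 0.133/4 per quarter.
Growing perpetuity (Gordon): PV = PMT₁ / (r − g) = 8,890 / (r − 0.0096) = $375,898.52.

$375,898.52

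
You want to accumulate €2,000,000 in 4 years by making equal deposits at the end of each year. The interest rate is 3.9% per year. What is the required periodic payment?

Level ordinary annuity; solve FV = PMT × [((1+r)^n − 1)/r] for PMT.
Periodic rate r = 0.039 per year.
With n = 4: PMT = 2,000,000 / ([((1+r)^n − 1)/r]) = €471,682.17

€471,682.17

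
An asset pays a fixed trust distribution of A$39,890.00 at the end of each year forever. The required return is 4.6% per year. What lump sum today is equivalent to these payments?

A$867,173.91

Periodic rate r = 0.046 per year.
Level perpetuity: PV = PMT / r = 39,890 / (0.046) = A$867,173.91.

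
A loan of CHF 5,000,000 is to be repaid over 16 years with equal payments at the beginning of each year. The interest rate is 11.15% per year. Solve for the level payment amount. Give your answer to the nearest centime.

Level annuity due; solve PV = PMT × [(1 − (1+r)^−n)/r] × (1+r) for PMT.
Periodic rate r = 0.1115 per year.
With n = 16: PMT = 5,000,000 / ([(1 − (1+r)^−n)/r] × (1+r)) = CHF 614,876.07

CHF 614,876.07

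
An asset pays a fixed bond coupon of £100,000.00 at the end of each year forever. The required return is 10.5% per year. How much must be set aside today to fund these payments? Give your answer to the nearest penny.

£952,380.95

Periodic rate r = 0.105 per year.
Level perpetuity: PV = PMT / r = 100,000 / (0.105) = £952,380.95.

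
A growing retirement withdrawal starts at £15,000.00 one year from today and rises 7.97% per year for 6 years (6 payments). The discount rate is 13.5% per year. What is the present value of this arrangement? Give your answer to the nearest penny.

Periodic rate r = 0.135 per year.
Growing ordinary annuity: PV = PMT₁ × [1 − ((1+g)/(1+r))^n] / (r − g) = 15,000 × [1 − ((1+0.0797)/(1+r))^6] / (r − 0.0797) = £70,241.49.

£70,241.49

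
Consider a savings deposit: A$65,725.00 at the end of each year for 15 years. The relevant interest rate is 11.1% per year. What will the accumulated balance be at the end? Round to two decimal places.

This is an ordinary annuity: 15 deposits of A$65,725.00 at the end of each year.
Periodic rate r = 0.111 per year.
FV = PMT × [((1+r)^n − 1)/r] = 65,725 × [(1+r)^15 − 1] / r = A$2,279,446.88

A$2,279,446.88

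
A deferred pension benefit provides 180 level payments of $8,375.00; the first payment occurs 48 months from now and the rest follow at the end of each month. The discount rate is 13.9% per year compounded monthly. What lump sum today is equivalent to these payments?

$367,858.65

Ordinary annuity of 180 payments, first payment at period 48.
Periodic rate r = 0.139/12 per month; n is counted in months.
The ordinary-annuity PV formula values the stream one period before the first payment (period 47); discount that back 47 periods:
PV₀ = 8,375 × [1 − (1+r)^−180] / r × (1+r)^−47 = $367,858.65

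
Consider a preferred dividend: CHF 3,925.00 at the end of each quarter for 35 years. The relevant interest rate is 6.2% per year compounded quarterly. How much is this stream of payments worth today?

This is an ordinary annuity: 140 payments of CHF 3,925.00 at the end of each quarter.
Periodic rate r = 0.062/4 per quarter; n is counted in quarters.
PV = PMT × [(1 − (1+r)^−n)/r] = 3,925 × [1 − (1+r)^−140] / r = CHF 223,827.79

CHF 223,827.79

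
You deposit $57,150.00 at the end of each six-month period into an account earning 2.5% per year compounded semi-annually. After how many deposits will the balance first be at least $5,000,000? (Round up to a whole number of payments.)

Periodic rate r = 0.025/2 per half-year; n is counted in half-years.
Ordinary annuity FV: 5,000,000 = 57,150 × [((1+r)^n − 1)/r].
(1+r)^n = 1 + 5,000,000 × r / 57,150, so n = ln(1 + 5,000,000·r/57,150) / ln(1+r) = 59.48.
Round up to a whole number of payments: n = 60.

60 payments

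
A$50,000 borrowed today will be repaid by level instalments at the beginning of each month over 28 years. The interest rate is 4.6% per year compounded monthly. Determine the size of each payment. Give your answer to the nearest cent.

A$263.90

Level annuity due; solve PV = PMT × [(1 − (1+r)^−n)/r] × (1+r) for PMT.
Periodic rate r = 0.046/12 per month; n is counted in months.
With n = 336: PMT = 50,000 / ([(1 − (1+r)^−n)/r] × (1+r)) = A$263.90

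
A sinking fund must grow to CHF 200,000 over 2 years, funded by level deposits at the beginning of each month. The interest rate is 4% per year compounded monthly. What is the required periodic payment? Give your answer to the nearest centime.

CHF 7,991.68

Level annuity due; solve FV = PMT × [((1+r)^n − 1)/r] × (1+r) for PMT.
Periodic rate r = 0.04/12 per month; n is counted in months.
With n = 24: PMT = 200,000 / ([((1+r)^n − 1)/r] × (1+r)) = CHF 7,991.68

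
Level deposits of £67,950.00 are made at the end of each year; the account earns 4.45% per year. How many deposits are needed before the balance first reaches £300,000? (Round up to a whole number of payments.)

Periodic rate r = 0.0445 per year.
Ordinary annuity FV: 300,000 = 67,950 × [((1+r)^n − 1)/r].
(1+r)^n = 1 + 300,000 × r / 67,950, so n = ln(1 + 300,000·r/67,950) / ln(1+r) = 4.12.
Round up to a whole number of payments: n = 5.

5 payments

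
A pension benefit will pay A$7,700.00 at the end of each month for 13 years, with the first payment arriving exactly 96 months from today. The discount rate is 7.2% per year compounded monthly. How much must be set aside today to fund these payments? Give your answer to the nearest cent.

Ordinary annuity of 156 payments, first payment at period 96.
Periodic rate r = 0.072/12 per month; n is counted in months.
The ordinary-annuity PV formula values the stream one period before the first payment (period 95); discount that back 95 periods:
PV₀ = 7,700 × [1 − (1+r)^−156] / r × (1+r)^−95 = A$441,073.63

A$441,073.63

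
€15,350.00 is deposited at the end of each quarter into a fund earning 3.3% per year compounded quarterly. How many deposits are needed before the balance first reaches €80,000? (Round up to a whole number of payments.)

Periodic rate r = 0.033/4 per quarter; n is counted in quarters.
Ordinary annuity FV: 80,000 = 15,350 × [((1+r)^n − 1)/r].
(1+r)^n = 1 + 80,000 × r / 15,350, so n = ln(1 + 80,000·r/15,350) / ln(1+r) = 5.12.
Round up to a whole number of payments: n = 6.

6 payments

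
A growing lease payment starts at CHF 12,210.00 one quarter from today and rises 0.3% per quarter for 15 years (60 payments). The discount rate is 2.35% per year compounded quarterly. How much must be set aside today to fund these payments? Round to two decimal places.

Periodic rate r = 0.0235/4 per quarter; n is counted in quarters.
Growing ordinary annuity: PV = PMT₁ × [1 − ((1+g)/(1+r))^n] / (r − g) = 12,210 × [1 − ((1+0.003)/(1+r))^60] / (r − 0.003) = CHF 670,170.69.

CHF 670,170.69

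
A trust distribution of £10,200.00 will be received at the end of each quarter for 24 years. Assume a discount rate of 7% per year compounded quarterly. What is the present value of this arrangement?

£472,637.75

This is an ordinary annuity: 96 payments of £10,200.00 at the end of each quarter.
Periodic rate r = 0.07/4 per quarter; n is counted in quarters.
PV = PMT × [(1 − (1+r)^−n)/r] = 10,200 × [1 − (1+r)^−96] / r = £472,637.75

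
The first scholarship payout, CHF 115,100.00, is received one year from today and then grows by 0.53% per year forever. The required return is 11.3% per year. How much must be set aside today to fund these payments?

Periodic rate r = 0.113 per year.
Growing perpetuity (Gordon): PV = PMT₁ / (r − g) = 115,100 / (r − 0.0053) = CHF 1,068,709.38.

CHF 1,068,709.38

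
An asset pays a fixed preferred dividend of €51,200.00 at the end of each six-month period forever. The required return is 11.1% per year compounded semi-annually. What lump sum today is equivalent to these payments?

Periodic rate r = 0.111/2 per half-year.
Level perpetuity: PV = PMT / r = 51,200 / (0.111/2) = €922,522.52.

€922,522.52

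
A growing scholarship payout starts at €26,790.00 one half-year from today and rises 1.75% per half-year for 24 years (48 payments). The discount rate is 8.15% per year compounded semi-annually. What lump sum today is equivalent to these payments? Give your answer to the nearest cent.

€762,698.67

Periodic rate r = 0.0815/2 per half-year; n is counted in half-years.
Growing ordinary annuity: PV = PMT₁ × [1 − ((1+g)/(1+r))^n] / (r − g) = 26,790 × [1 − ((1+0.0175)/(1+r))^48] / (r − 0.0175) = €762,698.67.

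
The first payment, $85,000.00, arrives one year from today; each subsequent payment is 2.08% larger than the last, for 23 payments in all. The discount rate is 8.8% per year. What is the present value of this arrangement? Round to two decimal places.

Periodic rate r = 0.088 per year.
Growing ordinary annuity: PV = PMT₁ × [1 − ((1+g)/(1+r))^n] / (r − g) = 85,000 × [1 − ((1+0.0208)/(1+r))^23] / (r − 0.0208) = $972,990.24.

$972,990.24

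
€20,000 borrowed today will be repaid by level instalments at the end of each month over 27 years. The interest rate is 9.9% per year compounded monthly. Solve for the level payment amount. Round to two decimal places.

€177.38

Level ordinary annuity; solve PV = PMT × [(1 − (1+r)^−n)/r] for PMT.
Periodic rate r = 0.099/12 per month; n is counted in months.
With n = 324: PMT = 20,000 / ([(1 − (1+r)^−n)/r]) = €177.38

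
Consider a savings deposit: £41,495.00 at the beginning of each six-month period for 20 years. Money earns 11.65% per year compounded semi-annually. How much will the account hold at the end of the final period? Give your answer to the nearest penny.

This is an annuity due: 40 deposits of £41,495.00 at the beginning of each six-month period.
Periodic rate r = 0.1165/2 per half-year; n is counted in half-years.
FV = PMT × [((1+r)^n − 1)/r] × (1+r) = 41,495 × [(1+r)^40 − 1] / r × (1+r) = £6,504,181.89

£6,504,181.89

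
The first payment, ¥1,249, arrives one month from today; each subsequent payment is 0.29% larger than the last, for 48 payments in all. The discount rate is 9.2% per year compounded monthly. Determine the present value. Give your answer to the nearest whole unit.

¥53,337

Periodic rate r = 0.092/12 per month; n is counted in months.
Growing ordinary annuity: PV = PMT₁ × [1 − ((1+g)/(1+r))^n] / (r − g) = 1,249 × [1 − ((1+0.0029)/(1+r))^48] / (r − 0.0029) = ¥53,337.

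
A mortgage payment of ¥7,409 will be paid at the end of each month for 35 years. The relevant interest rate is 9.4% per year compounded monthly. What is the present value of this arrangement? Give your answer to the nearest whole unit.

¥910,139

This is an ordinary annuity: 420 payments of ¥7,409 at the end of each month.
Periodic rate r = 0.094/12 per month; n is counted in months.
PV = PMT × [(1 − (1+r)^−n)/r] = 7,409 × [1 − (1+r)^−420] / r = ¥910,139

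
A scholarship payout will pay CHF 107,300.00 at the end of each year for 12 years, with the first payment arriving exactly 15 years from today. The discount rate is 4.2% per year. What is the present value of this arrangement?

CHF 559,582.15

Ordinary annuity of 12 payments, first payment at period 15.
Periodic rate r = 0.042 per year.
The ordinary-annuity PV formula values the stream one period before the first payment (period 14); discount that back 14 periods:
PV₀ = 107,300 × [1 − (1+r)^−12] / r × (1+r)^−14 = CHF 559,582.15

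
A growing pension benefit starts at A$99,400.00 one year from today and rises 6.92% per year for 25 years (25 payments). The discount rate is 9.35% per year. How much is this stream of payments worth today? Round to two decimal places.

A$1,758,236.23

Periodic rate r = 0.0935 per year.
Growing ordinary annuity: PV = PMT₁ × [1 − ((1+g)/(1+r))^n] / (r − g) = 99,400 × [1 − ((1+0.0692)/(1+r))^25] / (r − 0.0692) = A$1,758,236.23.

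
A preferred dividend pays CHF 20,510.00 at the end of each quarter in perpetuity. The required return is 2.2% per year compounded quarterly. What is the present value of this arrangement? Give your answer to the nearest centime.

CHF 3,729,090.91

Periodic rate r = 0.022/4 per quarter.
Level perpetuity: PV = PMT / r = 20,510 / (0.022/4) = CHF 3,729,090.91.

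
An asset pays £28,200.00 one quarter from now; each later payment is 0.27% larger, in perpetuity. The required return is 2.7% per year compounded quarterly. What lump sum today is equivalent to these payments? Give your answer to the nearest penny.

£6,962,962.96

Periodic rate r = 0.027/4 per quarter.
Growing perpetuity (Gordon): PV = PMT₁ / (r − g) = 28,200 / (r − 0.0027) = £6,962,962.96.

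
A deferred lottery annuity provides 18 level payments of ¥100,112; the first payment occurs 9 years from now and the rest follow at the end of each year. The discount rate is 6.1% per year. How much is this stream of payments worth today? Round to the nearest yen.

¥669,947

Ordinary annuity of 18 payments, first payment at period 9.
Periodic rate r = 0.061 per year.
The ordinary-annuity PV formula values the stream one period before the first payment (period 8); discount that back 8 periods:
PV₀ = 100,112 × [1 − (1+r)^−18] / r × (1+r)^−8 = ¥669,947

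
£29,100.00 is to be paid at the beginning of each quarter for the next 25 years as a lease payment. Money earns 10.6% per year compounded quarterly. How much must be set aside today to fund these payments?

£1,044,778.39

This is an annuity due: 100 payments of £29,100.00 at the beginning of each quarter.
Periodic rate r = 0.106/4 per quarter; n is counted in quarters.
PV = PMT × [(1 − (1+r)^−n)/r] × (1+r) = 29,100 × [1 − (1+r)^−100] / r × (1+r) = £1,044,778.39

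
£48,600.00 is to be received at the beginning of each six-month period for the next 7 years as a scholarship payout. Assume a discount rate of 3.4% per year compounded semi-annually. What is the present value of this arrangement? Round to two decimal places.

£611,195.79

This is an annuity due: 14 payments of £48,600.00 at the beginning of each six-month period.
Periodic rate r = 0.034/2 per half-year; n is counted in half-years.
PV = PMT × [(1 − (1+r)^−n)/r] × (1+r) = 48,600 × [1 − (1+r)^−14] / r × (1+r) = £611,195.79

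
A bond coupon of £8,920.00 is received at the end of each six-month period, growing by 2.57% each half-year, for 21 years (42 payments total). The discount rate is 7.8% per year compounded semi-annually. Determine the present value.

Periodic rate r = 0.078/2 per half-year; n is counted in half-years.
Growing ordinary annuity: PV = PMT₁ × [1 − ((1+g)/(1+r))^n] / (r − g) = 8,920 × [1 − ((1+0.0257)/(1+r))^42] / (r − 0.0257) = £280,271.89.

£280,271.89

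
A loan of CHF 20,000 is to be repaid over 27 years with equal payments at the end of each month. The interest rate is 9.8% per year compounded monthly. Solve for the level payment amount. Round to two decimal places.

CHF 175.95

Level ordinary annuity; solve PV = PMT × [(1 − (1+r)^−n)/r] for PMT.
Periodic rate r = 0.098/12 per month; n is counted in months.
With n = 324: PMT = 20,000 / ([(1 − (1+r)^−n)/r]) = CHF 175.95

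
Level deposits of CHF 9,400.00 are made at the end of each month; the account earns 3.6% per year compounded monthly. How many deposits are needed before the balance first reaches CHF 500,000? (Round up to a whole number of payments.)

50 payments

Periodic rate r = 0.036/12 per month; n is counted in months.
Ordinary annuity FV: 500,000 = 9,400 × [((1+r)^n − 1)/r].
(1+r)^n = 1 + 500,000 × r / 9,400, so n = ln(1 + 500,000·r/9,400) / ln(1+r) = 49.43.
Round up to a whole number of payments: n = 50.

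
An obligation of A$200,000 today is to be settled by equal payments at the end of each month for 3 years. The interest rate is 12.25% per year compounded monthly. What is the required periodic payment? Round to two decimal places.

A$6,666.77

Level ordinary annuity; solve PV = PMT × [(1 − (1+r)^−n)/r] for PMT.
Periodic rate r = 0.1225/12 per month; n is counted in months.
With n = 36: PMT = 200,000 / ([(1 − (1+r)^−n)/r]) = A$6,666.77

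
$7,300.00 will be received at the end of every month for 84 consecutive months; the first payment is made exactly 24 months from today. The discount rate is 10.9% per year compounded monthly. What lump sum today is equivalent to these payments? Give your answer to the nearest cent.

$347,352.20

Ordinary annuity of 84 payments, first payment at period 24.
Periodic rate r = 0.109/12 per month; n is counted in months.
The ordinary-annuity PV formula values the stream one period before the first payment (period 23); discount that back 23 periods:
PV₀ = 7,300 × [1 − (1+r)^−84] / r × (1+r)^−23 = $347,352.20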